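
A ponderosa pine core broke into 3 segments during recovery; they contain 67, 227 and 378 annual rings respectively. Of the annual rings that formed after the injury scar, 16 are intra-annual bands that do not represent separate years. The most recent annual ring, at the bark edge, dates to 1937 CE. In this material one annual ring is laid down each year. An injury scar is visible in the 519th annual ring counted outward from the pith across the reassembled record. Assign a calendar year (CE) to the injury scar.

Total annual rings = 67 + 227 + 378 = 672.
Between annual ring 519 and the bark edge there are 672 − 519 = 153 annual rings.
Excluding 16 false annual rings: 153 − 16 = 137.
Counting back 137 years from 1937 CE places the injury scar in 1937 − 137 = 1800 CE.

1800 CE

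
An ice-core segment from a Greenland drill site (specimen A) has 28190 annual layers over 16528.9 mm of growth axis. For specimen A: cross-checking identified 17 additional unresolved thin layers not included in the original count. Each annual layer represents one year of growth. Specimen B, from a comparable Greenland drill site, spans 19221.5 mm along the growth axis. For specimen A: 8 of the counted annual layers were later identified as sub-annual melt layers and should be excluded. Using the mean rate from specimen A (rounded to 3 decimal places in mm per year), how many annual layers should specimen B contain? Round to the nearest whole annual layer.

32801 annual layers

Specimen A: true annual layer count = 28190 − 8 + 17 = 28199.
A: 16528.9 mm over 28199 years gives 16528.9 / 28199 ≈ 0.586 mm per year.
Specimen B: 19221.5 mm / 0.586 mm per year = 32801.19 years ≈ 32801 annual layers.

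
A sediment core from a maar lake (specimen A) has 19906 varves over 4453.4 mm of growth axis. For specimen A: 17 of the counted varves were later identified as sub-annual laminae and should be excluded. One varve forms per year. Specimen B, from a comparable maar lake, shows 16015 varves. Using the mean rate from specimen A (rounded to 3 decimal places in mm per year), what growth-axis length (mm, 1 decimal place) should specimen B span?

Specimen A: true varve count = 19906 − 17 = 19889.
A: Mean rate = 4453.4 mm / 19889 years ≈ 0.224 mm/year.
Length of B = 0.224 × 16015 = 3587.4 mm.

3587.4 mm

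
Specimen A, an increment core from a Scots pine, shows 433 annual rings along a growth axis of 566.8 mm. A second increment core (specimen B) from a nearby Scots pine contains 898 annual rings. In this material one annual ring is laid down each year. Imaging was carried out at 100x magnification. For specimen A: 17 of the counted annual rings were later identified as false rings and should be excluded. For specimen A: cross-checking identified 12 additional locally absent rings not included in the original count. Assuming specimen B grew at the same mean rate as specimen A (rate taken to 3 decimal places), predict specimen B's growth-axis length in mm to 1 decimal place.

Specimen A: correcting the raw count gives 433 − 17 + 12 = 428 true annual rings.
A: 566.8 mm over 428 years gives 566.8 / 428 ≈ 1.324 mm/yr.
For B, 1.324 mm/year × 898 years = 1189.0 mm.

1189.0 mm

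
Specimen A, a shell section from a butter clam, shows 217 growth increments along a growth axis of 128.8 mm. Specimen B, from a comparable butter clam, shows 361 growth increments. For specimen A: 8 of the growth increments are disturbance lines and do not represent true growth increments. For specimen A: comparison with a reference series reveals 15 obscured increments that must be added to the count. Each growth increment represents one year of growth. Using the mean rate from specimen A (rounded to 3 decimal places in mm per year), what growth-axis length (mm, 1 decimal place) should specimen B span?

Specimen A: adjusted count: 217 − 8 + 15 = 224 growth increments.
A: 128.8 mm over 224 years gives 128.8 / 224 ≈ 0.575 mm/year.
Length of B = 0.575 × 361 = 207.6 mm.

207.6 mm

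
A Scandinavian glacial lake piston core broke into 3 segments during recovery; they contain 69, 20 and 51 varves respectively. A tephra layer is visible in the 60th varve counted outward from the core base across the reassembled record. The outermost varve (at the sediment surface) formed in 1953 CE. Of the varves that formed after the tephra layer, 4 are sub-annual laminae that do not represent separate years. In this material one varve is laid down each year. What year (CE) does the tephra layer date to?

1877 CE

Total varves = 69 + 20 + 51 = 140.
Between varve 60 and the sediment surface there are 140 − 60 = 80 varves.
Excluding 4 false varves: 80 − 4 = 76.
1953 − 76 = 1877 CE.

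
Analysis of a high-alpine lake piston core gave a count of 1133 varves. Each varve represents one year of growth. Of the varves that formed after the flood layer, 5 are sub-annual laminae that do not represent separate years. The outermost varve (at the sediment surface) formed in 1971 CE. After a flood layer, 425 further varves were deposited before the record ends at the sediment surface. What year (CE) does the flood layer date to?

1551 CE

There are 425 varves younger than the flood layer.
Removing the 5 false varves leaves 425 − 5 = 420 true varves beyond the flood layer.
1971 − 420 = 1551 CE.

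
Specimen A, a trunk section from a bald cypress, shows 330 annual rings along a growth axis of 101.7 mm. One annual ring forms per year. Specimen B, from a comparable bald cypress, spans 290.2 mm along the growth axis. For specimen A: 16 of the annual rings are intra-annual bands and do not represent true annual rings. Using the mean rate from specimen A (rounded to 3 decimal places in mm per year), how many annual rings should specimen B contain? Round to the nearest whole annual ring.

Specimen A: adjusted count: 330 − 16 = 314 annual rings.
A: Extension rate ≈ 101.7 / 314 = 0.324 mm/year.
For B, 290.2 / 0.324 = 895.68 years ≈ 896 annual rings.

896 annual rings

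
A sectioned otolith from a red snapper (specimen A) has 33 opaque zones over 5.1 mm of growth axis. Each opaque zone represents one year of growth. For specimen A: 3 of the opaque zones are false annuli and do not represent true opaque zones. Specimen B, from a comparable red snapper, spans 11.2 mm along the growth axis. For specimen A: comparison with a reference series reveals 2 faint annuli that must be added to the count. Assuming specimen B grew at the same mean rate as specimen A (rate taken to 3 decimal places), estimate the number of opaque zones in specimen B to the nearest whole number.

70 opaque zones

Specimen A: correcting the raw count gives 33 − 3 + 2 = 32 true opaque zones.
A: Extension rate ≈ 5.1 / 32 = 0.159 mm/year.
B spans 11.2 / 0.159 = 70.44 years ≈ 70 opaque zones.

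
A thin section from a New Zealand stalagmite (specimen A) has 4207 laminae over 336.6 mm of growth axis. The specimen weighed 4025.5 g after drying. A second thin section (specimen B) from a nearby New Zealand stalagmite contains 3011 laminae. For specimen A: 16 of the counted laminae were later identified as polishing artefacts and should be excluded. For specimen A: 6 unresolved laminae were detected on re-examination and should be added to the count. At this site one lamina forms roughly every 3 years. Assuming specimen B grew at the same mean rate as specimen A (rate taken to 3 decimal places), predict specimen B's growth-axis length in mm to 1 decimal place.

243.9 mm

Specimen A: adjusted count: 4207 − 16 + 6 = 4197 laminae.
Specimen A: multiplying by 3 years per lamina: 4197 × 3 = 12591 years.
A: Mean rate = 336.6 mm / 12591 years ≈ 0.027 mm per year.
Specimen B: at 3 years per lamina, 3011 × 3 = 9033 years. B's length ≈ 0.027 × 9033 = 243.9 mm.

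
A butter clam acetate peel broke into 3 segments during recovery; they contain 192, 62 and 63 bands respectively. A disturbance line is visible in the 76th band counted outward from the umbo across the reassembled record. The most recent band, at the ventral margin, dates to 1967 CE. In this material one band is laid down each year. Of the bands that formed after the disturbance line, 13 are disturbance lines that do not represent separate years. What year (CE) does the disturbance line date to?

Total bands = 192 + 62 + 63 = 317.
Between band 76 and the ventral margin there are 317 − 76 = 241 bands.
Removing the 13 false bands leaves 241 − 13 = 228 true bands beyond the disturbance line.
The band at the ventral margin is 1967 CE, so the disturbance line dates to 1967 − 228 = 1739 CE.

1739 CE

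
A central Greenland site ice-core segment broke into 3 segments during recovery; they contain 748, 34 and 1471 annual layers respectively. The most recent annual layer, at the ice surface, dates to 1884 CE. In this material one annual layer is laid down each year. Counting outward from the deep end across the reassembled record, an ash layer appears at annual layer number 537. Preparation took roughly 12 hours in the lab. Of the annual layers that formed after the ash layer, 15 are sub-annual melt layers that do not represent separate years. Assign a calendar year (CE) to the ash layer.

Total annual layers = 748 + 34 + 1471 = 2253.
The ash layer sits at annual layer 537 from the deep end, so 2253 − 537 = 1716 annual layers formed after it.
Removing the 15 false annual layers leaves 1716 − 15 = 1701 true annual layers beyond the ash layer.
Counting back 1701 years from 1884 CE places the ash layer in 1884 − 1701 = 183 CE.

183 CE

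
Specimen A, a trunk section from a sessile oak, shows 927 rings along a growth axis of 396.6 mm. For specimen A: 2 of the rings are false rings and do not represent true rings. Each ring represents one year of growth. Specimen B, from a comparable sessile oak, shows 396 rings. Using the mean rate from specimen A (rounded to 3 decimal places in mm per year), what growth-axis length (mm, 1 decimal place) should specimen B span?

169.9 mm

Specimen A: adjusted count: 927 − 2 = 925 rings.
A: 396.6 mm over 925 years gives 396.6 / 925 ≈ 0.429 mm/year.
Length of B = 0.429 × 396 = 169.9 mm.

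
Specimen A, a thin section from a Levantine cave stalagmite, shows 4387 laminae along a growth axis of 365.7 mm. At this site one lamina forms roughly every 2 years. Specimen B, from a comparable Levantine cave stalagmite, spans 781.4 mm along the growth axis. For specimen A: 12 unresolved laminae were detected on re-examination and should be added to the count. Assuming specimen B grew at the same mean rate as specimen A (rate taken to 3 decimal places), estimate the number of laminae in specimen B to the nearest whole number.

Specimen A: true lamina count = 4387 + 12 = 4399.
Specimen A: multiplying by 2 years per lamina: 4399 × 2 = 8798 years.
A: 365.7 mm over 8798 years gives 365.7 / 8798 ≈ 0.042 mm/yr.
For B, 781.4 / 0.042 = 18604.76 years; at 2 years per lamina that is 18604.76 / 2 ≈ 9302 laminae.

9302 laminae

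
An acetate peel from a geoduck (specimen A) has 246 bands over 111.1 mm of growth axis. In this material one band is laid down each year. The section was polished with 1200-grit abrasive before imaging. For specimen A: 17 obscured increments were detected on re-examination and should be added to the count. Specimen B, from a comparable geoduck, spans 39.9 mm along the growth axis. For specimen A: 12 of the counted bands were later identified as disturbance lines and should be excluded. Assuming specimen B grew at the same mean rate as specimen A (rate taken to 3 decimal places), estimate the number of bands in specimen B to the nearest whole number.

Specimen A: adjusted count: 246 − 12 + 17 = 251 bands.
A: 111.1 mm over 251 years gives 111.1 / 251 ≈ 0.443 mm per year.
B spans 39.9 / 0.443 = 90.07 years ≈ 90 bands.

90 bands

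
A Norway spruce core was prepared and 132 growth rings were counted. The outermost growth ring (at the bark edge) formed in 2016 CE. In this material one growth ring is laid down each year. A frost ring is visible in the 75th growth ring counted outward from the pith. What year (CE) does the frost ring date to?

Between growth ring 75 and the bark edge there are 132 − 75 = 57 growth rings.
The growth ring at the bark edge is 2016 CE, so the frost ring dates to 2016 − 57 = 1959 CE.

1959 CE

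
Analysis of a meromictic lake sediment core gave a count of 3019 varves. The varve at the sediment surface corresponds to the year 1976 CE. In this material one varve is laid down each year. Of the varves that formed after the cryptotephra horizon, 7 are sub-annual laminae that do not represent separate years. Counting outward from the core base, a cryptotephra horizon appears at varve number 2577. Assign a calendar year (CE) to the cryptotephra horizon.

3019 − 2577 = 442 varves lie beyond the cryptotephra horizon toward the sediment surface.
Excluding 7 false varves: 442 − 7 = 435.
Counting back 435 years from 1976 CE places the cryptotephra horizon in 1976 − 435 = 1541 CE.

1541 CE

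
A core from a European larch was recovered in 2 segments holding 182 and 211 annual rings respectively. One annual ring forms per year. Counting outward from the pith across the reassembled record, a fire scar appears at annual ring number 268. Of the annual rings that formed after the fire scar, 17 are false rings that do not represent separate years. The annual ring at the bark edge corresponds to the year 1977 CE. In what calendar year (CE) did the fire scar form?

1869 CE

Total annual rings = 182 + 211 = 393.
The fire scar sits at annual ring 268 from the pith, so 393 − 268 = 125 annual rings formed after it.
Excluding 17 false annual rings: 125 − 17 = 108.
1977 − 108 = 1869 CE.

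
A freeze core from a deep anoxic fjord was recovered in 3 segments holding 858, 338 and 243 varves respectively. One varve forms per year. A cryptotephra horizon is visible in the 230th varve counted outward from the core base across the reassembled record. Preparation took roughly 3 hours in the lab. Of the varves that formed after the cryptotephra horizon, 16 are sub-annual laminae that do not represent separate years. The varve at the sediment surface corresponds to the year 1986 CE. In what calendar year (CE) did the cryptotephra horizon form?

793 CE

Total varves = 858 + 338 + 243 = 1439.
Between varve 230 and the sediment surface there are 1439 − 230 = 1209 varves.
1209 − 16 false = 1193 true varves after the cryptotephra horizon.
Counting back 1193 years from 1986 CE places the cryptotephra horizon in 1986 − 1193 = 793 CE.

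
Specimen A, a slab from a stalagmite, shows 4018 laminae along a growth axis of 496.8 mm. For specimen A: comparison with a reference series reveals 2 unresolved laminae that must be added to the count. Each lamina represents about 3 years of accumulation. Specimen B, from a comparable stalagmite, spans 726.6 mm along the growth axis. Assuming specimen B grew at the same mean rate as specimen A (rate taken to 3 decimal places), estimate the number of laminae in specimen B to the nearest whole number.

5907 laminae

Specimen A: correcting the raw count gives 4018 + 2 = 4020 true laminae.
Specimen A: at 3 years per lamina, 4020 × 3 = 12060 years.
A: 496.8 mm over 12060 years gives 496.8 / 12060 ≈ 0.041 mm/year.
For B, 726.6 / 0.041 = 17721.95 years; at 3 years per lamina that is 17721.95 / 3 ≈ 5907 laminae.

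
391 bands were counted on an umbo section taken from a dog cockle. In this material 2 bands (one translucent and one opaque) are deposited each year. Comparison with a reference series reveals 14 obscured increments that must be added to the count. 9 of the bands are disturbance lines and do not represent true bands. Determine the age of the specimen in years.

True band count = 391 − 9 + 14 = 396.
396 bands at 2 per year is 396 / 2 = 198 years.

198 years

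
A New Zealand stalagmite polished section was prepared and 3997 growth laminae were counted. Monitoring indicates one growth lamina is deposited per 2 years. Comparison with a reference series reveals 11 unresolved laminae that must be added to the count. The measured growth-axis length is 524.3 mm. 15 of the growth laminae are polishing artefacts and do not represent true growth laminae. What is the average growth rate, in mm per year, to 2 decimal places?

0.07 mm per year

After corrections the count is 3997 − 15 + 11 = 3993 growth laminae.
At 2 years per growth lamina, 3993 × 2 = 7986 years.
Mean rate = 524.3 mm / 7986 years ≈ 0.07 mm per year.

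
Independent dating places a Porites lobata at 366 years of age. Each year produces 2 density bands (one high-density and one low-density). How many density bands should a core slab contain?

366 years at 2 density bands per year gives 366 × 2 = 732 density bands.
So 732 density bands should be present.

732 density bands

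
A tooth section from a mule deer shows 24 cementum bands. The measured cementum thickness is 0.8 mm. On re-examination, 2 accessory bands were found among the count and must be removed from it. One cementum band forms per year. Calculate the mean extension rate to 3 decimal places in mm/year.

0.036 mm/year

True cementum band count = 24 − 2 = 22.
Mean rate = 0.8 mm / 22 years ≈ 0.036 mm/year.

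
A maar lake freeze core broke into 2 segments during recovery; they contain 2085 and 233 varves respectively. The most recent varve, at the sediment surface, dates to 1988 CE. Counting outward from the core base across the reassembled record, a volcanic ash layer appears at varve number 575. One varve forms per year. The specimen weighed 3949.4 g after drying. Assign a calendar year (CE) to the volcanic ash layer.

245 CE

Total varves = 2085 + 233 = 2318.
The volcanic ash layer sits at varve 575 from the core base, so 2318 − 575 = 1743 varves formed after it.
The varve at the sediment surface is 1988 CE, so the volcanic ash layer dates to 1988 − 1743 = 245 CE.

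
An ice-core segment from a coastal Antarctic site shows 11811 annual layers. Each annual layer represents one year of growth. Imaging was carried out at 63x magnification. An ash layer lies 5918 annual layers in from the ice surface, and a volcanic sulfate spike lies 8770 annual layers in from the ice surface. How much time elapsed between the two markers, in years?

Separation: 8770 − 5918 = 2852 annual layers.
At one annual layer per year, 2852 years elapsed between them.

2852 years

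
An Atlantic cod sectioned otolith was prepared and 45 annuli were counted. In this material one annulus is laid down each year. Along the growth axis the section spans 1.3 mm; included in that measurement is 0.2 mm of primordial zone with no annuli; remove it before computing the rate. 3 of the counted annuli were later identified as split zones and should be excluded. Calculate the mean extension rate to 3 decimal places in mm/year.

True annulus count = 45 − 3 = 42.
Net length = 1.3 − 0.2 = 1.1 mm.
Extension rate ≈ 1.1 / 42 = 0.026 mm/year.

0.026 mm/year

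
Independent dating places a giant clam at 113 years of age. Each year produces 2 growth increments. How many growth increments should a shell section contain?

With 2 growth increments per year, 113 years would produce 113 × 2 = 226 growth increments.
So 226 growth increments should be present.

226 growth increments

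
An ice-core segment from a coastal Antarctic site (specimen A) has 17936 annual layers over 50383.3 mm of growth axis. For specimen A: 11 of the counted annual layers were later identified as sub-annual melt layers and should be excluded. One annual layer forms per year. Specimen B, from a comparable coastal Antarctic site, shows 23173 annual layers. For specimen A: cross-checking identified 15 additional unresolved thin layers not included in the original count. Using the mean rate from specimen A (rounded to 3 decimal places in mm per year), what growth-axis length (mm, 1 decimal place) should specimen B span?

Specimen A: correcting the raw count gives 17936 − 11 + 15 = 17940 true annual layers.
A: Mean rate = 50383.3 mm / 17940 years ≈ 2.808 mm per year.
For B, 2.808 mm/year × 23173 years = 65069.8 mm.

65069.8 mm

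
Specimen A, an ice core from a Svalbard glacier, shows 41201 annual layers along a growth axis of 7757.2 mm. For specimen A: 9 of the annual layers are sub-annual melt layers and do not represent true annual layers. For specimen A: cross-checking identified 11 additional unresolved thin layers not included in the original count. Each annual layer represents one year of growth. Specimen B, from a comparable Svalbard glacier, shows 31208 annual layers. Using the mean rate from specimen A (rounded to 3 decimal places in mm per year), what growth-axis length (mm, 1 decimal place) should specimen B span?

5867.1 mm

Specimen A: true annual layer count = 41201 − 9 + 11 = 41203.
A: Mean rate = 7757.2 mm / 41203 years ≈ 0.188 mm/year.
For B, 0.188 mm/year × 31208 years = 5867.1 mm.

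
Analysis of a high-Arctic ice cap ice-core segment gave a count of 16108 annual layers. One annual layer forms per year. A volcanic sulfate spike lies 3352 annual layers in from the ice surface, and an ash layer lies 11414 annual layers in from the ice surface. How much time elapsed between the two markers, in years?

8062 years

Separation: 11414 − 3352 = 8062 annual layers.
That is 8062 years at one annual layer per year.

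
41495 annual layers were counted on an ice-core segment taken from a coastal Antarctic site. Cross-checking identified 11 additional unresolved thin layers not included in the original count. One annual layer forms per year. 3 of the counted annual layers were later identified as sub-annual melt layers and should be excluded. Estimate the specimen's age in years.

41503 years

True annual layer count = 41495 − 3 + 11 = 41503.
One annual layer per year makes the duration 41503 years.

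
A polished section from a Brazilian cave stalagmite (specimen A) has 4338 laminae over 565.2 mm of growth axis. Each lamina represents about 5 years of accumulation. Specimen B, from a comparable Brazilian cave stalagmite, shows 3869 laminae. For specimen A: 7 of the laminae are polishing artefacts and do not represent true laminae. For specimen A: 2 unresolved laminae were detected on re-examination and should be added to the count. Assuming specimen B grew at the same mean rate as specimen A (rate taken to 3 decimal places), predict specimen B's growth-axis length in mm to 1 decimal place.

Specimen A: true lamina count = 4338 − 7 + 2 = 4333.
Specimen A: 4333 laminae at 5 years each span 4333 × 5 = 21665 years.
A: 565.2 mm over 21665 years gives 565.2 / 21665 ≈ 0.026 mm/year.
Specimen B: multiplying by 5 years per lamina: 3869 × 5 = 19345 years. B's length ≈ 0.026 × 19345 = 503.0 mm.

503.0 mm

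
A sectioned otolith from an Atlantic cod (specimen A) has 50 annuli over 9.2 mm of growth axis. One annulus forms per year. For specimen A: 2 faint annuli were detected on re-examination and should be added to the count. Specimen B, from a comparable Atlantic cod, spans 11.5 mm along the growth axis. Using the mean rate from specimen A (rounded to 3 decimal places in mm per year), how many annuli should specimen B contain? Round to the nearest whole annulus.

Specimen A: after corrections the count is 50 + 2 = 52 annuli.
A: Mean rate = 9.2 mm / 52 years ≈ 0.177 mm/year.
For B, 11.5 / 0.177 = 64.97 years ≈ 65 annuli.

65 annuli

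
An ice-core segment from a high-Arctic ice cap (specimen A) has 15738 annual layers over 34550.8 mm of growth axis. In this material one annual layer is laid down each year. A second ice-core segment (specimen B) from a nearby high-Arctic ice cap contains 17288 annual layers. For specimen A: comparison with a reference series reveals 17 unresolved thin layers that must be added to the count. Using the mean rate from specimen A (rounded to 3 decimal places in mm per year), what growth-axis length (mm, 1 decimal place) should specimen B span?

Specimen A: correcting the raw count gives 15738 + 17 = 15755 true annual layers.
A: Mean rate = 34550.8 mm / 15755 years ≈ 2.193 mm/yr.
For B, 2.193 mm/year × 17288 years = 37912.6 mm.

37912.6 mm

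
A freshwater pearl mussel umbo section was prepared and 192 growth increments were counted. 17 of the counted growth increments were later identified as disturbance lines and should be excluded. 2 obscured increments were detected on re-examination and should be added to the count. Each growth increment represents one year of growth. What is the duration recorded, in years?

Correcting the raw count gives 192 − 17 + 2 = 177 true growth increments.
At one growth increment per year, that is 177 years.

177 yr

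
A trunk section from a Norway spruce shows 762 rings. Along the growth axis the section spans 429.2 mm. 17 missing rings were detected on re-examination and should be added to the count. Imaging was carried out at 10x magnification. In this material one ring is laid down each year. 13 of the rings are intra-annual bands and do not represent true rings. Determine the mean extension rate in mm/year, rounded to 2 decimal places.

0.56 mm/year

After corrections the count is 762 − 13 + 17 = 766 rings.
Extension rate ≈ 429.2 / 766 = 0.56 mm/year.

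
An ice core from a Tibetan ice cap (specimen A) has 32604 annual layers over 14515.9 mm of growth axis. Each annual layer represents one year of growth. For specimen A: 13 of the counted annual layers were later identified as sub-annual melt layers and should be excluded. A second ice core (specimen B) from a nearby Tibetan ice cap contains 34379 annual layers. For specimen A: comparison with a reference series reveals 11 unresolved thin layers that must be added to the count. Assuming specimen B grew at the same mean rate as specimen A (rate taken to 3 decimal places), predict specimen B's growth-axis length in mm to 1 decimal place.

Specimen A: after corrections the count is 32604 − 13 + 11 = 32602 annual layers.
A: 14515.9 mm over 32602 years gives 14515.9 / 32602 ≈ 0.445 mm per year.
Length of B = 0.445 × 34379 = 15298.7 mm.

15298.7 mm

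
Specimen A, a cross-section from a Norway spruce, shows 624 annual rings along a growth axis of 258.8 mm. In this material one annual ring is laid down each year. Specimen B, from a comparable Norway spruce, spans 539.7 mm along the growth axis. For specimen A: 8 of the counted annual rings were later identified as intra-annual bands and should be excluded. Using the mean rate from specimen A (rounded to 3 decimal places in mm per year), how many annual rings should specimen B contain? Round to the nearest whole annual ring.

Specimen A: true annual ring count = 624 − 8 = 616.
A: 258.8 mm over 616 years gives 258.8 / 616 ≈ 0.420 mm per year.
B spans 539.7 / 0.420 = 1285.00 years ≈ 1285 annual rings.

1285 annual rings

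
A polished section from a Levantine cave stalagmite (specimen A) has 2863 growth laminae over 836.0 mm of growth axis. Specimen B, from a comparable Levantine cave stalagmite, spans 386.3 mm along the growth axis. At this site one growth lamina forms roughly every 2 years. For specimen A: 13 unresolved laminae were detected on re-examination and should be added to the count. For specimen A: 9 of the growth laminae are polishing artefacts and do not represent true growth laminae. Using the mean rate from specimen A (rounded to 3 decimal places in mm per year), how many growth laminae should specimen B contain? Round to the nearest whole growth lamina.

1323 growth laminae

Specimen A: correcting the raw count gives 2863 − 9 + 13 = 2867 true growth laminae.
Specimen A: multiplying by 2 years per growth lamina: 2867 × 2 = 5734 years.
A: Mean rate = 836.0 mm / 5734 years ≈ 0.146 mm/year.
For B, 386.3 / 0.146 = 2645.89 years; at 2 years per growth lamina that is 2645.89 / 2 ≈ 1323 growth laminae.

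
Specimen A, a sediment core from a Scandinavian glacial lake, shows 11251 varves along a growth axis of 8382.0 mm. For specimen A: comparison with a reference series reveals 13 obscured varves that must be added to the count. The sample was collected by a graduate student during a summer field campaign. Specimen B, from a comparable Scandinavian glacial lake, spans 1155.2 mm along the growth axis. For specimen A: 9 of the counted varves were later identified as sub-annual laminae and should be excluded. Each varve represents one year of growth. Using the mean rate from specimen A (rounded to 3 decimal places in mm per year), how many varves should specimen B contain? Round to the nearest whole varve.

Specimen A: correcting the raw count gives 11251 − 9 + 13 = 11255 true varves.
A: Mean rate = 8382.0 mm / 11255 years ≈ 0.745 mm/yr.
For B, 1155.2 / 0.745 = 1550.60 years ≈ 1551 varves.

1551 varves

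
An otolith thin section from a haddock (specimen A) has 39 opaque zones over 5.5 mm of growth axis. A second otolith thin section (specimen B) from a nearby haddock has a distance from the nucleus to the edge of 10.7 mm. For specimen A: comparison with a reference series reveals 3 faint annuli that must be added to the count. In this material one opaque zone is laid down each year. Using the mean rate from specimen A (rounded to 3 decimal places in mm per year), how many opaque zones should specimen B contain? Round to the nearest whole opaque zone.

82 opaque zones

Specimen A: correcting the raw count gives 39 + 3 = 42 true opaque zones.
A: Extension rate ≈ 5.5 / 42 = 0.131 mm/year.
For B, 10.7 / 0.131 = 81.68 years ≈ 82 opaque zones.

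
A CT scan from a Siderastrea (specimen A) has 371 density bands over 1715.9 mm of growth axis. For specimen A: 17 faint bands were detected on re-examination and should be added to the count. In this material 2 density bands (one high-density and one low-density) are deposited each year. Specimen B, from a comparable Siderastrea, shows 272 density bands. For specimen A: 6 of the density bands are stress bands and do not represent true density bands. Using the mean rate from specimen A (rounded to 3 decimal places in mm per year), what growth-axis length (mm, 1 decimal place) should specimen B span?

1221.8 mm

Specimen A: true density band count = 371 − 6 + 17 = 382.
Specimen A: with 2 density bands per year, 382 / 2 = 191 years.
A: Extension rate ≈ 1715.9 / 191 = 8.984 mm/year.
Specimen B: with 2 density bands per year, 272 / 2 = 136 years. Length of B = 8.984 × 136 = 1221.8 mm.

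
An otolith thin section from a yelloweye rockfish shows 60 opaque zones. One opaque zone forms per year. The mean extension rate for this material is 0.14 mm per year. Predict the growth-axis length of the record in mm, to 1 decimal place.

60 years of growth are recorded.
Predicted length = 0.14 mm/year × 60 years = 8.4 mm.

8.4 mm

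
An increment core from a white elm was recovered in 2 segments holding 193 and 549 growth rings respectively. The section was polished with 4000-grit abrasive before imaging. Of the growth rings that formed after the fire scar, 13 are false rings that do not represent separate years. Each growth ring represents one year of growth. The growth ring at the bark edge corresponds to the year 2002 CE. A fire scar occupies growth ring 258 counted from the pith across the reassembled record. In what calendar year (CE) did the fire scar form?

1531 CE

Total growth rings = 193 + 549 = 742.
Between growth ring 258 and the bark edge there are 742 − 258 = 484 growth rings.
Removing the 13 false growth rings leaves 484 − 13 = 471 true growth rings beyond the fire scar.
The growth ring at the bark edge is 2002 CE, so the fire scar dates to 2002 − 471 = 1531 CE.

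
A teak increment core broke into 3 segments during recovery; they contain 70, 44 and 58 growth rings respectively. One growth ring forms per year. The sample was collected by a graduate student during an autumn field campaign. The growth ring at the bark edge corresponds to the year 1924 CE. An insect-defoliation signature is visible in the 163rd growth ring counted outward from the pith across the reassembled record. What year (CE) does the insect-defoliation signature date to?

1915 CE

Total growth rings = 70 + 44 + 58 = 172.
Between growth ring 163 and the bark edge there are 172 − 163 = 9 growth rings.
1924 − 9 = 1915 CE.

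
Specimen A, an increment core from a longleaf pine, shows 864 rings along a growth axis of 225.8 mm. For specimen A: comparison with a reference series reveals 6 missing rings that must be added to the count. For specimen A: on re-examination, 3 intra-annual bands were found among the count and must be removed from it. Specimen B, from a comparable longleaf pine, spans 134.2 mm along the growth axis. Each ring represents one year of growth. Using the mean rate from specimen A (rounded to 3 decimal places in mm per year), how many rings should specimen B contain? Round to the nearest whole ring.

Specimen A: adjusted count: 864 − 3 + 6 = 867 rings.
A: 225.8 mm over 867 years gives 225.8 / 867 ≈ 0.260 mm/yr.
For B, 134.2 / 0.260 = 516.15 years ≈ 516 rings.

516 rings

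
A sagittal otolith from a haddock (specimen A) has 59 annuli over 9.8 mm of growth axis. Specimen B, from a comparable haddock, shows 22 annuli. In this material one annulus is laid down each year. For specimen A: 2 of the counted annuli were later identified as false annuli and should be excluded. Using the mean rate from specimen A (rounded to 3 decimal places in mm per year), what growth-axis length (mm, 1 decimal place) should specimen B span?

Specimen A: correcting the raw count gives 59 − 2 = 57 true annuli.
A: Extension rate ≈ 9.8 / 57 = 0.172 mm per year.
B's length ≈ 0.172 × 22 = 3.8 mm.

3.8 mm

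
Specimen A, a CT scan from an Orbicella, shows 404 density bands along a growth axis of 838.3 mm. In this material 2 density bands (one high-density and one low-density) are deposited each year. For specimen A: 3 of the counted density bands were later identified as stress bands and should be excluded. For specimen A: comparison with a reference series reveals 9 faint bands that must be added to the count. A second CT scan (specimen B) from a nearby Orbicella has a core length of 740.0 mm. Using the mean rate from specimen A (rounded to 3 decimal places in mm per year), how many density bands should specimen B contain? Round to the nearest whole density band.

Specimen A: correcting the raw count gives 404 − 3 + 9 = 410 true density bands.
Specimen A: 410 density bands at 2 per year is 410 / 2 = 205 years.
A: Extension rate ≈ 838.3 / 205 = 4.089 mm/year.
B spans 740.0 / 4.089 = 180.97 years; at 2 density bands per year that is 180.97 × 2 ≈ 362 density bands.

362 density bands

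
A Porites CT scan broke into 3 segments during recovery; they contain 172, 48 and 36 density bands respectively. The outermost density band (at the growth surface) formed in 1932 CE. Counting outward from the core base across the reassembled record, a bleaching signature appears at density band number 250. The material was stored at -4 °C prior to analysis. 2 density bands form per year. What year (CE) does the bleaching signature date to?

Total density bands = 172 + 48 + 36 = 256.
Between density band 250 and the growth surface there are 256 − 250 = 6 density bands.
With 2 density bands per year, 6 / 2 = 3 years.
The density band at the growth surface is 1932 CE, so the bleaching signature dates to 1932 − 3 = 1929 CE.

1929 CE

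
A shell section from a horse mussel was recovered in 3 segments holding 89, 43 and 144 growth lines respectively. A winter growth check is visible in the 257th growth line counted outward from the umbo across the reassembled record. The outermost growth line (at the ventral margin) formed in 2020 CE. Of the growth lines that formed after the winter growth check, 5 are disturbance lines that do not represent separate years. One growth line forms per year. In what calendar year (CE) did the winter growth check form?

Total growth lines = 89 + 43 + 144 = 276.
Between growth line 257 and the ventral margin there are 276 − 257 = 19 growth lines.
Excluding 5 false growth lines: 19 − 5 = 14.
2020 − 14 = 2006 CE.

2006 CE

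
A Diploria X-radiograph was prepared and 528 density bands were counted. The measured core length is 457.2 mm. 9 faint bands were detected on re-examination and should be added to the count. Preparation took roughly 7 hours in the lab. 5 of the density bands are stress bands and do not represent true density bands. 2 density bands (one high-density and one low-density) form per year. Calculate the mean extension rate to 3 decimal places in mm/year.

1.719 mm/year

True density band count = 528 − 5 + 9 = 532.
Dividing by 2 density bands per year: 532 / 2 = 266 years.
Mean rate = 457.2 mm / 266 years ≈ 1.719 mm/year.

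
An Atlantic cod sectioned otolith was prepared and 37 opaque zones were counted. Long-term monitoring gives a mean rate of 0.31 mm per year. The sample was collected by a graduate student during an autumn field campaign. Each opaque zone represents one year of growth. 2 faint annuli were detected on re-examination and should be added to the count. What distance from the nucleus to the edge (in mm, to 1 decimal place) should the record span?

After corrections the count is 37 + 2 = 39 opaque zones.
39 years at 0.31 mm/year gives 0.31 × 39 = 12.1 mm.

12.1 mm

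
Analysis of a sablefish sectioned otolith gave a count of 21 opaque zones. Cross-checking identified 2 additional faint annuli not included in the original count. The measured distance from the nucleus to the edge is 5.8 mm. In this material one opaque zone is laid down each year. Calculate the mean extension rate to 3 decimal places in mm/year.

After corrections the count is 21 + 2 = 23 opaque zones.
Mean rate = 5.8 mm / 23 years ≈ 0.252 mm/year.

0.252 mm/year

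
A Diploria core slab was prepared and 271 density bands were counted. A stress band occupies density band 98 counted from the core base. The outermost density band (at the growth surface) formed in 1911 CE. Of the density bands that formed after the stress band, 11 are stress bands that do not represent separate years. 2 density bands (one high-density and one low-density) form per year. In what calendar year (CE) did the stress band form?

1830 CE

Between density band 98 and the growth surface there are 271 − 98 = 173 density bands.
Removing the 11 false density bands leaves 173 − 11 = 162 true density bands beyond the stress band.
162 density bands at 2 per year is 162 / 2 = 81 years.
1911 − 81 = 1830 CE.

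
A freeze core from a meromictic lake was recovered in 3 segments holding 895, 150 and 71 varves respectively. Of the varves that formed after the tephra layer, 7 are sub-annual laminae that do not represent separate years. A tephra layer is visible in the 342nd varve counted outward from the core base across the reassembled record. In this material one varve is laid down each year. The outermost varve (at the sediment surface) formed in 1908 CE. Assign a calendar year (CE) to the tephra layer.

1141 CE

Total varves = 895 + 150 + 71 = 1116.
1116 − 342 = 774 varves lie beyond the tephra layer toward the sediment surface.
Excluding 7 false varves: 774 − 7 = 767.
Counting back 767 years from 1908 CE places the tephra layer in 1908 − 767 = 1141 CE.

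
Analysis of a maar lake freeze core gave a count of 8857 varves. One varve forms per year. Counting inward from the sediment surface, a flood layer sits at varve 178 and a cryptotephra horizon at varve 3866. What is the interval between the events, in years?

3688 years

Separation: 3866 − 178 = 3688 varves.
That is 3688 years at one varve per year.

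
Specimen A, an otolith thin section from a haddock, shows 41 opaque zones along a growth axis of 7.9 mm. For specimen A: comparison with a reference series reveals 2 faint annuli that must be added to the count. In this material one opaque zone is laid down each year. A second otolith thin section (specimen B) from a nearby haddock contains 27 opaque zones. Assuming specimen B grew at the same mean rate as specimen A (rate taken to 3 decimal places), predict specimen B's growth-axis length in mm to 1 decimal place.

5.0 mm

Specimen A: true opaque zone count = 41 + 2 = 43.
A: 7.9 mm over 43 years gives 7.9 / 43 ≈ 0.184 mm/yr.
Length of B = 0.184 × 27 = 5.0 mm.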